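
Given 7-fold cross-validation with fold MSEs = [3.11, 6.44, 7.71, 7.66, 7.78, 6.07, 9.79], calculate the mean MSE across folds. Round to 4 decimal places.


Total MSE across folds = 48.5600.
CV-MSE = 48.5600/7 = 6.9371.

6.9371


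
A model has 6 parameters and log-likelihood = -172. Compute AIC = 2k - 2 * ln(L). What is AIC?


AIC = 2k - 2*loglik = 2(6) - 2(-172).
= 12 + 344 = 356.

356


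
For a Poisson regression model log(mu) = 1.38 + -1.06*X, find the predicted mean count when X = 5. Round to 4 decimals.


Linear predictor: eta = 1.38 + (-1.06)(5) = -3.9200.
Expected count: mu = exp(-3.9200) = 0.0198.

0.0198


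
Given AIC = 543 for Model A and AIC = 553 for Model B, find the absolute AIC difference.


Absolute difference = |543 - 553| = 10.
The model with lower AIC (A) is preferred.

10


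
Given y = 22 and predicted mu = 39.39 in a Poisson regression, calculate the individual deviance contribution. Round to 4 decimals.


Compute y*ln(y/mu) = 22*ln(22/39.39) = 22*-0.582470 = -12.814340.
y - mu = -17.39.
D = 2*(-12.814340 - (-17.39)) = 9.151320, which rounds to 9.1513.

9.1513


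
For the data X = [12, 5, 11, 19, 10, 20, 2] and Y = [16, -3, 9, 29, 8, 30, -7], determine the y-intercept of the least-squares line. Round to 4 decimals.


Compute b1 = 2.1546 from the OLS formula.
With xbar = 11.2857 and ybar = 11.7143, the intercept is:
b0 = 11.7143 - 2.1546 * 11.2857 = -12.6014.

-12.6014


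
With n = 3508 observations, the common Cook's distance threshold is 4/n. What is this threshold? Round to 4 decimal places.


Using the rule of thumb:
Threshold = 4 / 3508 = 0.0011.

0.0011


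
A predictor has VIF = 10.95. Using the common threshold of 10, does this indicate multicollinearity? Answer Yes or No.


Compare VIF = 10.95 to the threshold of 10.
10.95 >= 10, so the answer is Yes.

Yes


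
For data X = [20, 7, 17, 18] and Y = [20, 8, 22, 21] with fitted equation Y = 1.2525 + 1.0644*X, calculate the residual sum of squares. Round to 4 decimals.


Compute predicted values, then residuals = yi - yhat_i.
Residuals: [-2.5405, -0.7033, 2.6527, 0.5883].
SSres = sum(residual^2) = 14.3317.

14.3317


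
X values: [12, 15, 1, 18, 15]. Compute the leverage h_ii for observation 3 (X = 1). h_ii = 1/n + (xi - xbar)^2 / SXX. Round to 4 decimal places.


n = 5, xbar = 12.2000.
SXX = sum((xi - xbar)^2) = 174.8000.
h = 1/5 + (1 - 12.2000)^2 / 174.8000 = 0.9176.

0.9176


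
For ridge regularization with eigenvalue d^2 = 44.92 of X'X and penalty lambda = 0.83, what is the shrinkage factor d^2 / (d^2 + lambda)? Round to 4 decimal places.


d^2 + lambda = 44.92 + 0.83 = 45.7500.
Shrinkage factor = 44.92/45.7500 = 0.9819.

0.9819


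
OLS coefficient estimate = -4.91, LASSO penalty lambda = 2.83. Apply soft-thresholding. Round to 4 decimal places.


Check: |-4.91| = 4.91 vs lambda = 2.83.
Since |beta| > lambda, coefficient = sign(beta)*(|beta| - lambda) = -2.0800.
Soft-thresholded coefficient = -2.0800.

-2.0800


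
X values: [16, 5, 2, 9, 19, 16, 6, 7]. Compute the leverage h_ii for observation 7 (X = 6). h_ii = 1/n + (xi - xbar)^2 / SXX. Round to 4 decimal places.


Compute xbar = 10.0000 with n = 8 observations.
SXX = 268.0000.
Leverage = 1/8 + (6 - 10.0000)^2/268.0000 = 0.1847.

0.1847


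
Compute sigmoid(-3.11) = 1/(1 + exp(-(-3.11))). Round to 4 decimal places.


exp(3.1100) = 22.4210.
1 + exp(-z) = 23.4210.
sigmoid = 1/23.4210 = 0.0427.

0.0427


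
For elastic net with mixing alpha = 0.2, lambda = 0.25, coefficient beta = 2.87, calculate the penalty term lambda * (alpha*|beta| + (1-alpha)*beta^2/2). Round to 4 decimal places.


Compute:
L1 = 0.2 * 2.87 = 0.5740.
L2 = 0.8 * 2.87^2 / 2 = 3.2948.
Penalty = 0.25 * (0.5740 + 3.2948) = 0.9672.

0.9672


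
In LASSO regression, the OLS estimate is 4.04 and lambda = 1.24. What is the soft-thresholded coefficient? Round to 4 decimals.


Absolute value: |4.04| = 4.04.
Compare to lambda = 1.24.
Since |beta| > lambda, coefficient = sign(beta)*(|beta| - lambda) = 2.8000.

2.8000


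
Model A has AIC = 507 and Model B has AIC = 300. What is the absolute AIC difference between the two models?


Compute |507 - 300| = 207.
Model B has the smaller AIC.

207


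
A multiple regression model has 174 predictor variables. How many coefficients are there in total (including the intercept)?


Including the intercept, the model has 174 predictor coefficients + 1 intercept.
Total = 175.

175


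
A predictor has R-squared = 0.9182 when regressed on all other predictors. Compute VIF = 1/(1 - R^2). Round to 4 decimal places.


VIF = 1 / (1 - 0.9182).
= 1 / 0.0818 = 12.2249.

12.2249


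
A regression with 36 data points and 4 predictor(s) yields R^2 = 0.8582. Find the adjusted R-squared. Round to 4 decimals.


Adjusted R^2 = 1 - (1 - R^2) * (n-1)/(n-p-1).
(1 - R^2) = 0.1418.
(n-1)/(n-p-1) = 35/31.
(1 - R^2) * (n-1) = 0.1418 * 35 = 4.9630.
Divide by (n-p-1): 4.9630 / 31 = 0.1601.
Adj R^2 = 1 - 0.1601 = 0.8399.

0.8399


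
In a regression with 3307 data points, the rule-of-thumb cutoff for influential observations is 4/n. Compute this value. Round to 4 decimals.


Cook's distance cutoff = 4/n = 4/3307.
= 0.0012.

0.0012


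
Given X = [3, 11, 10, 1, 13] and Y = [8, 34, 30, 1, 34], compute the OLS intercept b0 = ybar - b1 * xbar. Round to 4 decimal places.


Compute b1 = 2.9478 from the OLS formula.
With xbar = 7.6000 and ybar = 21.4000, the intercept is:
b0 = 21.4000 - 2.9478 * 7.6000 = -1.0036.

-1.0036


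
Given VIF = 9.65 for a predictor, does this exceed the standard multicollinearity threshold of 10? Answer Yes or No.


Check: VIF = 9.65 vs threshold = 10.
Since 9.65 < 10, the answer is No.

No


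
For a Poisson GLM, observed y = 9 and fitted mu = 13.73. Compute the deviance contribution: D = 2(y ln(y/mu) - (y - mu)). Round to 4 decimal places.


y/mu = 9/13.73 = 0.655499 (approx.), and ln(9/13.73) = -0.422359.
y * ln(y/mu) = 9 * -0.422359 = -3.801231.
y - mu = -4.73.
D = 2 * (-3.801231 - -4.73) = 1.857538, which rounds to 1.8575.

1.8575


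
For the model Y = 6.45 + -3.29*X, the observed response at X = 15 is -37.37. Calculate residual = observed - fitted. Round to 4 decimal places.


Predicted = 6.45 + -3.29 * 15 = -42.9000.
Residual = -37.37 - -42.9000 = 5.5300.

5.5300


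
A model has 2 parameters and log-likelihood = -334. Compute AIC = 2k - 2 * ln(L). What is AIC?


Compute:
2k = 2*2 = 4.
-2*loglik = -2*(-334) = 668.
AIC = 4 + 668 = 672.

672


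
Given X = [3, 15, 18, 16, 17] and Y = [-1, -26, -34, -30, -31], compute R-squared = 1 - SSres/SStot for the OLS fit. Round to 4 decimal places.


Fit the OLS line: b0 = 5.6525, b1 = -2.1777.
SSres = 2.0371.
SStot = 717.2000.
R^2 = 1 - 2.0371/717.2000 = 0.9972.

0.9972


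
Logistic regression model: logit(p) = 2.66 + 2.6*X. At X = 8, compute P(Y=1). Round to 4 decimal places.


Linear predictor: z = 2.66 + 2.6 * 8 = 23.4600.
P = 1/(1 + exp(-23.4600)) = 1/(1 + 0.0000) = 1.0000.

1.0000


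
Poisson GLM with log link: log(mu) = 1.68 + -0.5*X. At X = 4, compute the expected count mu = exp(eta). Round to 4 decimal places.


eta = 1.68 + -0.5 * 4 = -0.3200.
mu = exp(-0.3200) = 0.7261.

0.7261


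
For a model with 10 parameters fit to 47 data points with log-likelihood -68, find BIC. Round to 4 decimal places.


k * ln(n) = 10 * ln(47) = 10 * 3.850148 = 38.501480.
-2 * loglik = -2 * (-68) = 136.
BIC = 38.501480 + 136 = 174.501480, which rounds to 174.5015.

174.5015


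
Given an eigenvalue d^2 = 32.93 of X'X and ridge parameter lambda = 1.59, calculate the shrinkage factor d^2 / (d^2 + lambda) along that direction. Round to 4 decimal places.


Denominator = d^2 + lambda = 32.93 + 1.59 = 34.5200.
Shrinkage = 32.93 / 34.5200 = 0.9539.

0.9539


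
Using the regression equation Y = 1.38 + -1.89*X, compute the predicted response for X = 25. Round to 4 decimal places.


Plug X = 25 into Y = 1.38 + -1.89*X:
Y = 1.38 + -47.2500 = -45.8700.

-45.8700


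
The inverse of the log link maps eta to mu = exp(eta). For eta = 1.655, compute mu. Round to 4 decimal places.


Apply the inverse link:
mu = e^1.655 = 5.2331.

5.2331


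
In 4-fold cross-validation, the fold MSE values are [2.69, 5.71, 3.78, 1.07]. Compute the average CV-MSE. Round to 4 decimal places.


Add all fold MSEs: 13.2500.
Divide by k = 4: 13.2500/4 = 3.3125.

3.3125


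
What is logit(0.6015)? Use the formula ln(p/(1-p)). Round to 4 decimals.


1 - p = 0.3985.
p/(1-p) = 1.5094.
logit = ln(1.5094) = 0.4117.

0.4117


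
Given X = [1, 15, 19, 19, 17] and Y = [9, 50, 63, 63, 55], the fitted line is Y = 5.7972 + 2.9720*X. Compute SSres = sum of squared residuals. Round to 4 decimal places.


Compute predicted values, then residuals = yi - yhat_i.
Residuals: [0.2308, -0.3772, 0.7348, 0.7348, -1.3212].
SSres = sum(residual^2) = 3.0210.

3.0210


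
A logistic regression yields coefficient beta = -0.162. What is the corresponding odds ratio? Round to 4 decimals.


exp(-0.162) = 0.8504.
So the odds ratio is 0.8504.

0.8504


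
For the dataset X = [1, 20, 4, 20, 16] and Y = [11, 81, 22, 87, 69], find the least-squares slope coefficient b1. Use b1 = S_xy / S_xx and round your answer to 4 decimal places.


Calculate xbar = 12.2000, ybar = 54.0000.
S_xx = 328.8000, S_xy = 1269.0000.
Using b1 = S_xy / S_xx = 1269.0000 / 328.8000, we get b1 = 3.8595.

3.8595


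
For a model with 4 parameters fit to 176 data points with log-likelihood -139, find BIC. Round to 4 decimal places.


k * ln(n) = 4 * ln(176) = 4 * 5.170484 = 20.681936.
-2 * loglik = -2 * (-139) = 278.
BIC = 20.681936 + 278 = 298.681936, which rounds to 298.6819.

298.6819


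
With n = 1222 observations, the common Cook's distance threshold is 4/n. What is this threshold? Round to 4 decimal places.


Using the rule of thumb:
Threshold = 4 / 1222 = 0.0033.

0.0033


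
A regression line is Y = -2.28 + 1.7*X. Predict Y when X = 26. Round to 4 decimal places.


Plug X = 26 into Y = -2.28 + 1.7*X:
Y = -2.28 + 44.2000 = 41.9200.

41.9200


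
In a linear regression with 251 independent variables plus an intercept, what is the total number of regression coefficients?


Including the intercept, the model has 251 predictor coefficients + 1 intercept.
Total = 252.

252


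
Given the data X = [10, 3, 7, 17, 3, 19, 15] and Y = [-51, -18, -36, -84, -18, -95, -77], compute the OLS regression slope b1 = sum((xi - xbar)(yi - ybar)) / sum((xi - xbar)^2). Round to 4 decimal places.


Calculate xbar = 10.5714, ybar = -54.1429.
S_xx = 259.7143, S_xy = -1251.4286.
Using b1 = S_xy / S_xx = -1251.4286 / 259.7143, we get b1 = -4.8185.

-4.8185


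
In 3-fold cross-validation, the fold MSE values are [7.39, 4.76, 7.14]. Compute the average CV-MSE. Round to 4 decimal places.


Total MSE across folds = 19.2900.
CV-MSE = 19.2900/3 = 6.4300.

6.4300


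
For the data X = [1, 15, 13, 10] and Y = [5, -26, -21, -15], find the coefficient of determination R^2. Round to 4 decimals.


After computing the OLS fit (b0=7.1830, b1=-2.1983):
SSres = 0.2397, SStot = 554.7500.
R^2 = 1 - 0.2397/554.7500 = 0.9996.

0.9996


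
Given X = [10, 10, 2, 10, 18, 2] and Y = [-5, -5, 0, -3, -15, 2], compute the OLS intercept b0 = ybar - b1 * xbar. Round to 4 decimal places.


The slope is b1 = -0.9412.
Sample means are xbar = 8.6667 and ybar = -4.3333.
Intercept: b0 = -4.3333 - (-0.9412)(8.6667) = 3.8235.

3.8235


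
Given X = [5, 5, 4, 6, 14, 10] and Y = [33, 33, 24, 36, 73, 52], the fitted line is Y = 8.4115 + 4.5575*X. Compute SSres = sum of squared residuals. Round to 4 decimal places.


Predicted values from Y = 8.4115 + 4.5575*X.
Residuals: [1.8010, 1.8010, -2.6415, 0.2435, 0.7835, -1.9865].
SSres = 18.0841.

18.0841


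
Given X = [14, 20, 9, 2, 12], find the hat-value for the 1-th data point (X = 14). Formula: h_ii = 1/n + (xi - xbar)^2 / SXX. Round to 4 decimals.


n = 5, xbar = 11.4000.
SXX = sum((xi - xbar)^2) = 175.2000.
h = 1/5 + (14 - 11.4000)^2 / 175.2000 = 0.2386.

0.2386


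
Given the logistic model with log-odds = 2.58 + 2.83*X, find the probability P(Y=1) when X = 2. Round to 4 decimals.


Linear predictor: z = 2.58 + 2.83 * 2 = 8.2400.
P = 1/(1 + exp(-8.2400)) = 1/(1 + 0.0003) = 0.9997.

0.9997


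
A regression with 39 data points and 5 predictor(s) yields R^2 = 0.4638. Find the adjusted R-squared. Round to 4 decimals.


Adjusted R^2 = 1 - (1 - R^2) * (n-1)/(n-p-1).
(1 - R^2) = 0.5362.
(n-1)/(n-p-1) = 38/33.
(1 - R^2) * (n-1) = 0.5362 * 38 = 20.3756.
Divide by (n-p-1): 20.3756 / 33 = 0.6174.
Adj R^2 = 1 - 0.6174 = 0.3826.

0.3826


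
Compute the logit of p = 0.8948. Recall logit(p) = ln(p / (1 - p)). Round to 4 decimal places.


The odds are p/(1-p) = 0.8948 / 0.1052 = 8.5057.
logit(p) = ln(8.5057) = 2.1407.

2.1407


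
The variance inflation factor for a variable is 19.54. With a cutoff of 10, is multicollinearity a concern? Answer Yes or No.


Compare VIF = 19.54 to the threshold of 10.
19.54 >= 10, so the answer is Yes.

Yes


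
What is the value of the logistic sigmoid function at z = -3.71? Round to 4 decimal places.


First, exp(3.7100) = 40.8538.
Then sigma(z) = 1/(1 + 40.8538) = 0.0239.

0.0239


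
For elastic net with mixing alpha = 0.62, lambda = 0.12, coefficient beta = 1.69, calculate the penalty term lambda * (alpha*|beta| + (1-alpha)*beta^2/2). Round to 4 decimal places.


Compute:
L1 = 0.62 * 1.69 = 1.0478.
L2 = 0.38 * 1.69^2 / 2 = 0.5427.
Penalty = 0.12 * (1.0478 + 0.5427) = 0.1909.

0.1909


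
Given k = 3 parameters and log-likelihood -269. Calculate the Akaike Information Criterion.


AIC = 2*3 - 2*(-269).
= 6 + 538 = 544.

544


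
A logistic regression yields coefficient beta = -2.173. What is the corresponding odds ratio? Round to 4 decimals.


exp(-2.173) = 0.1138.
So the odds ratio is 0.1138.

0.1138


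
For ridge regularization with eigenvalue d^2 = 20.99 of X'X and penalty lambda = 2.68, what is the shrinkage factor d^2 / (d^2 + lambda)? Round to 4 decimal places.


Denominator = d^2 + lambda = 20.99 + 2.68 = 23.6700.
Shrinkage = 20.99 / 23.6700 = 0.8868.

0.8868


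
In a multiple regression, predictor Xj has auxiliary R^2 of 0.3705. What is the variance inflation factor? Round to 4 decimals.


VIF = 1 / (1 - 0.3705).
= 1 / 0.6295 = 1.5886.

1.5886


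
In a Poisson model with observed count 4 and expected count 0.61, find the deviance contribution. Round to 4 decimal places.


First: ln(4/0.61) = 1.880591.
Then: 4 * 1.880591 = 7.522364.
y - mu = 4 - 0.61 = 3.39.
D = 2(7.522364 - 3.39) = 8.264728, which rounds to 8.2647.

8.2647


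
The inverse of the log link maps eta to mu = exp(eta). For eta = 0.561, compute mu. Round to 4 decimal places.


mu = exp(eta) = exp(0.561).
= 1.7524.

1.7524


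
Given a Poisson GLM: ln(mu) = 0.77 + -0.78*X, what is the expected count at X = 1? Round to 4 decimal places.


eta = 0.77 + -0.78 * 1 = -0.0100.
mu = exp(-0.0100) = 0.9900.

0.9900


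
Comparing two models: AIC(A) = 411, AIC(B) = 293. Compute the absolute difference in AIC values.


Absolute difference = |411 - 293| = 118.
The model with lower AIC (B) is preferred.

118


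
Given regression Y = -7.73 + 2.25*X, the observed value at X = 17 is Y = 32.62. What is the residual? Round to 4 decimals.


Compute yhat = -7.73 + (2.25)(17) = 30.5200.
Residual = actual - predicted = 32.62 - 30.5200 = 2.1000.

2.1000


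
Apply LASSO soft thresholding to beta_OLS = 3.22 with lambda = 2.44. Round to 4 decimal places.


Absolute value: |3.22| = 3.22.
Compare to lambda = 2.44.
Since |beta| > lambda, coefficient = sign(beta)*(|beta| - lambda) = 0.7800.

0.7800


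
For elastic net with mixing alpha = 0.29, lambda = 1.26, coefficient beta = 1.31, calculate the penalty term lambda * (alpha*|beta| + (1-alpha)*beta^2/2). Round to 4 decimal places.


L1 component = 0.29 * |1.31| = 0.3799.
L2 component = 0.71 * 1.31^2 / 2 = 0.6092.
Penalty = 1.26 * (0.3799 + 0.6092) = 1.26 * 0.9891 = 1.2463.

1.2463


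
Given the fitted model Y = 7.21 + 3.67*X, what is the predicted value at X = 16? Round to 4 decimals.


Plug X = 16 into Y = 7.21 + 3.67*X:
Y = 7.21 + 58.7200 = 65.9300.

65.9300


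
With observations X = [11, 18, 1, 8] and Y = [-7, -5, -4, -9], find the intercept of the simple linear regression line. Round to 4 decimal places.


First find the slope: b1 = -0.0369.
Means: xbar = 9.5000, ybar = -6.2500.
b0 = ybar - b1 * xbar = -6.2500 - -0.0369 * 9.5000 = -5.8993.

-5.8993


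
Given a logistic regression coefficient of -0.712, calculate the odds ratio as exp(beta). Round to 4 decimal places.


Odds ratio = exp(beta) = exp(-0.712).
= 0.4907.

0.4907


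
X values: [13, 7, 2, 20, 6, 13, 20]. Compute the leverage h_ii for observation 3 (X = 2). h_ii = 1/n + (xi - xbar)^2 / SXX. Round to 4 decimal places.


n = 7, xbar = 11.5714.
SXX = sum((xi - xbar)^2) = 289.7143.
h = 1/7 + (2 - 11.5714)^2 / 289.7143 = 0.4591.

0.4591


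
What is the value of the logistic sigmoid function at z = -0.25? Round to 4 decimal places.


First, exp(0.2500) = 1.2840.
Then sigma(z) = 1/(1 + 1.2840) = 0.4378.

0.4378


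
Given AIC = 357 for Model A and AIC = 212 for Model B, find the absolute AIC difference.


Compute |357 - 212| = 145.
Model B has the smaller AIC.

145


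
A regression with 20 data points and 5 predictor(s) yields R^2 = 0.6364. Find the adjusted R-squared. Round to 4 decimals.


Plug in: Adj R^2 = 1 - (1 - 0.6364) * 19/14.
= 1 - 0.3636 * 19/14
= 1 - 6.9084 / 14
= 1 - 0.4935 = 0.5065.

0.5065


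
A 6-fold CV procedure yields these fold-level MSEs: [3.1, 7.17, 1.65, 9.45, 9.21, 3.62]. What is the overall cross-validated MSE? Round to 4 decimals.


Add all fold MSEs: 34.2000.
Divide by k = 6: 34.2000/6 = 5.7000.

5.7000


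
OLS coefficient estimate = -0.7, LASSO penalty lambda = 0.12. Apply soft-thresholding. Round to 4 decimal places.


Absolute value: |-0.7| = 0.7.
Compare to lambda = 0.12.
Since |beta| > lambda, coefficient = sign(beta)*(|beta| - lambda) = -0.5800.

-0.5800


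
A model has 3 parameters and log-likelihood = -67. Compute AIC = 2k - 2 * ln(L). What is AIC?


AIC = 2*3 - 2*(-67).
= 6 + 134 = 140.

140


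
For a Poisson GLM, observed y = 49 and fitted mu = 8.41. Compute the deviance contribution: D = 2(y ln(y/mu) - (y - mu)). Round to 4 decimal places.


y/mu = 49/8.41 = 5.826397 (approx.), and ln(49/8.41) = 1.762399.
y * ln(y/mu) = 49 * 1.762399 = 86.357551.
y - mu = 40.59.
D = 2 * (86.357551 - 40.59) = 91.535102, which rounds to 91.5351.

91.5351


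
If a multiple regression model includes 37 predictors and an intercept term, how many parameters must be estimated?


Including the intercept, the model has 37 predictor coefficients + 1 intercept.
Total = 38.

38


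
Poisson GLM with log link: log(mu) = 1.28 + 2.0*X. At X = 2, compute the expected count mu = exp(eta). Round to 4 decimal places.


Linear predictor: eta = 1.28 + (2.0)(2) = 5.2800.
Expected count: mu = exp(5.2800) = 196.3699.

196.3699


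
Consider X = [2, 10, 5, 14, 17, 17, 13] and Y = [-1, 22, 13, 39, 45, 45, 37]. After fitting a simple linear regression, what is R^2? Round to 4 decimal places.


After computing the OLS fit (b0=-5.0141, b1=3.0141):
SSres = 36.8169, SStot = 1879.7143.
R^2 = 1 - 36.8169/1879.7143 = 0.9804.

0.9804


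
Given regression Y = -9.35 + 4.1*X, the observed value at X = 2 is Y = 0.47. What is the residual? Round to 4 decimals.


Compute yhat = -9.35 + (4.1)(2) = -1.1500.
Residual = actual - predicted = 0.47 - -1.1500 = 1.6200.

1.6200


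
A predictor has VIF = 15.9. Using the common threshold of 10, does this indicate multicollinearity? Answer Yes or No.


Compare VIF = 15.9 to the threshold of 10.
15.9 >= 10, so the answer is Yes.

Yes


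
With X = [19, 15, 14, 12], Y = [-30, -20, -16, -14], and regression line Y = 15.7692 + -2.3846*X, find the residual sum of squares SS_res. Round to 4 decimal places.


For each point, residual = actual - predicted.
Residuals: [-0.4618, -0.0002, 1.6152, -1.1540].
Sum of squared residuals = 4.1538.

4.1538


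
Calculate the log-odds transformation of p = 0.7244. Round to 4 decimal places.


The odds are p/(1-p) = 0.7244 / 0.2756 = 2.6284.
logit(p) = ln(2.6284) = 0.9664.

0.9664


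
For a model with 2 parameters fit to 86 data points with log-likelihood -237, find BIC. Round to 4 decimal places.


Compute k*ln(n) = 2*ln(86) = 2*4.454347 = 8.908694.
Then -2*loglik = 474.
BIC = 8.908694 + 474 = 482.908694, which rounds to 482.9087.

482.9087


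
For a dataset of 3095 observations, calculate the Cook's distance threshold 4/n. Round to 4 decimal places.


Cook's distance cutoff = 4/n = 4/3095.
= 0.0013.

0.0013


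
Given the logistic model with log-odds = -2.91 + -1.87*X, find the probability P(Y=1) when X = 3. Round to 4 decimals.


Linear predictor: z = -2.91 + -1.87 * 3 = -8.5200.
P = 1/(1 + exp(8.5200)) = 1/(1 + 5014.0538) = 0.0002.

0.0002


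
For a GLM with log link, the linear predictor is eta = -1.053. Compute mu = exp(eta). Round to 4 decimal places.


mu = exp(eta) = exp(-1.053).
= 0.3489.

0.3489


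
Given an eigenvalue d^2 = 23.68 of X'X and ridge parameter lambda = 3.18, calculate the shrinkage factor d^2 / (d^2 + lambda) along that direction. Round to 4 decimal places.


d^2 + lambda = 23.68 + 3.18 = 26.8600.
Shrinkage factor = 23.68/26.8600 = 0.8816.

0.8816


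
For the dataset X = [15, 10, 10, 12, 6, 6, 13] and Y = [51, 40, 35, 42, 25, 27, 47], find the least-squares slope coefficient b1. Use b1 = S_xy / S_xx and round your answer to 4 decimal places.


Calculate xbar = 10.2857, ybar = 38.1429.
S_xx = 69.4286, S_xy = 195.7143.
Using b1 = S_xy / S_xx = 195.7143 / 69.4286, we get b1 = 2.8189.

2.8189


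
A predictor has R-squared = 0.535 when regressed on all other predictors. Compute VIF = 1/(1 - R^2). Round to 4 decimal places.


Using VIF = 1/(1 - R^2_j):
1 - 0.535 = 0.465.
VIF = 2.1505.

2.1505


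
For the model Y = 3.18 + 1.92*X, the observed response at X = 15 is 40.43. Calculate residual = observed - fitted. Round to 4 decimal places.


Compute yhat = 3.18 + (1.92)(15) = 31.9800.
Residual = actual - predicted = 40.43 - 31.9800 = 8.4500.

8.4500


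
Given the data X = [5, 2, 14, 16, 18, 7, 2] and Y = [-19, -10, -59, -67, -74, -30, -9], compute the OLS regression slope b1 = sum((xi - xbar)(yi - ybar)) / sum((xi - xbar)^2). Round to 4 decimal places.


The sample means are xbar = 9.1429 and ybar = -38.2857.
Compute S_xx = 272.8571 and S_xy = -1122.7143.
Slope b1 = S_xy / S_xx = -1122.7143 / 272.8571 = -4.1147.

-4.1147


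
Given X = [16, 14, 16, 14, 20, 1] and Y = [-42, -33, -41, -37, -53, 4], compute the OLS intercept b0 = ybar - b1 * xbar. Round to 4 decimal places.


First find the slope: b1 = -3.0118.
Means: xbar = 13.5000, ybar = -33.6667.
b0 = ybar - b1 * xbar = -33.6667 - -3.0118 * 13.5000 = 6.9929.

6.9929


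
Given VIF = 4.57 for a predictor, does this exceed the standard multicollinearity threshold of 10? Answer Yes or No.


The threshold is 10.
VIF = 4.57 is < 10.
Multicollinearity indication: No.

No


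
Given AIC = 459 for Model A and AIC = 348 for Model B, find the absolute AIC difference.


Compute |459 - 348| = 111.
Model B has the smaller AIC.

111


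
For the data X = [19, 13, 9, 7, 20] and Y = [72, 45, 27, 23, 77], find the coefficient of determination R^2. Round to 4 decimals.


The fitted line is Y = -9.4024 + 4.2796*X.
SSres = 12.6317, SStot = 2488.8000.
R^2 = 1 - SSres/SStot = 0.9949.

0.9949


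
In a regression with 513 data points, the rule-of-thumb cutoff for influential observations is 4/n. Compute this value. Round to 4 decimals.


Cook's distance cutoff = 4/n = 4/513.
= 0.0078.

0.0078


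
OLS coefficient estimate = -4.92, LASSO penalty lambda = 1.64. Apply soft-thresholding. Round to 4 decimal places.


|beta_OLS| = 4.92.
lambda = 1.64.
Since |beta| > lambda, coefficient = sign(beta)*(|beta| - lambda) = -3.2800.
Result = -3.2800.

-3.2800


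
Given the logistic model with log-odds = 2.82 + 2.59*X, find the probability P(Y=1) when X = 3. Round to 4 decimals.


Compute z = 2.82 + (2.59)(3) = 10.5900.
exp(-z) = 0.0000.
P = 1/(1 + 0.0000) = 1.0000.

1.0000


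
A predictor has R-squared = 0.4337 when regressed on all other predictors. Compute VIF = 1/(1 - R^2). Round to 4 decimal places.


Using VIF = 1/(1 - R^2_j):
1 - 0.4337 = 0.5663.
VIF = 1.7658.

1.7658


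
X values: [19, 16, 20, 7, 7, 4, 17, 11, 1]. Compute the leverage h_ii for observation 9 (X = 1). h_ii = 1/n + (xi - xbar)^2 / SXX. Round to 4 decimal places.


Mean of X: xbar = 11.3333.
SXX = 386.0000.
For X = 1: h = 1/9 + (1 - 11.3333)^2/386.0000 = 0.3877.

0.3877


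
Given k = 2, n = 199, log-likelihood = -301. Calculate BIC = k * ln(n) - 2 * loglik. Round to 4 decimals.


k * ln(n) = 2 * ln(199) = 2 * 5.293305 = 10.586610.
-2 * loglik = -2 * (-301) = 602.
BIC = 10.586610 + 602 = 612.586610, which rounds to 612.5866.

612.5866


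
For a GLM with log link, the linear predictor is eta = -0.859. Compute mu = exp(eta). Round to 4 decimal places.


Apply the inverse link:
mu = e^-0.859 = 0.4236.

0.4236


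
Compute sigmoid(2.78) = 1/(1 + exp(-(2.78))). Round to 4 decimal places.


First, exp(-2.7800) = 0.0620.
Then sigma(z) = 1/(1 + 0.0620) = 0.9416.

0.9416


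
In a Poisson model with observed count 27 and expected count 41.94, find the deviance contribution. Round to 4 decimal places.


Compute y*ln(y/mu) = 27*ln(27/41.94) = 27*-0.440403 = -11.890881.
y - mu = -14.94.
D = 2*(-11.890881 - (-14.94)) = 6.098238, which rounds to 6.0982.

6.0982


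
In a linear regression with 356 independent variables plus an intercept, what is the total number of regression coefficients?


Each predictor gets one coefficient, plus one intercept.
Total parameters = 356 + 1 = 357.

357


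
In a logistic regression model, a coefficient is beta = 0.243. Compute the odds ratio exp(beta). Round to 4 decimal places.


The odds ratio is computed as:
OR = e^(0.243) = 1.2751.

1.2751


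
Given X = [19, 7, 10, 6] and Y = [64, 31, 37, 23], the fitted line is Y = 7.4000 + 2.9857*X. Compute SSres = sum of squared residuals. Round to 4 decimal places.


For each point, residual = actual - predicted.
Residuals: [-0.1283, 2.7001, -0.2570, -2.3142].
Sum of squared residuals = 12.7286.

12.7286


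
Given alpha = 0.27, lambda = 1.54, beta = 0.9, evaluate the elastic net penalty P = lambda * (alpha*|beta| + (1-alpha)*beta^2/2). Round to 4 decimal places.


alpha * |beta| = 0.27 * 0.9 = 0.2430.
(1-alpha) * beta^2/2 = 0.73 * 0.8100/2 = 0.2957.
Total = 1.54 * (0.2430 + 0.2957) = 0.8295.

0.8295


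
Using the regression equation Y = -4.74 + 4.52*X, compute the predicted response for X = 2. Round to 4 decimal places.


Predicted value:
Y = -4.74 + (4.52)(2) = -4.74 + 9.0400 = 4.3000.

4.3000


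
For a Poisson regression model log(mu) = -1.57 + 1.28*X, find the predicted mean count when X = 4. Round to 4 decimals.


Compute eta = -1.57 + 1.28 * 4 = 3.5500.
Apply inverse link: mu = e^3.5500 = 34.8133.

34.8133


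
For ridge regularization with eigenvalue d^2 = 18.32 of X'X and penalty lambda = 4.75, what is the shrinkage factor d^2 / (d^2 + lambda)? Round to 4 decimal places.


d^2 + lambda = 18.32 + 4.75 = 23.0700.
Shrinkage factor = 18.32/23.0700 = 0.7941.

0.7941


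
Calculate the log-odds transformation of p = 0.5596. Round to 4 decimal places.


Compute the odds: 0.5596/0.4404 = 1.2707.
Take the natural log: ln(1.2707) = 0.2395.

0.2395


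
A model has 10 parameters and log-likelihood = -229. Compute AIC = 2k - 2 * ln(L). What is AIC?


Compute:
2k = 2*10 = 20.
-2*loglik = -2*(-229) = 458.
AIC = 20 + 458 = 478.

478


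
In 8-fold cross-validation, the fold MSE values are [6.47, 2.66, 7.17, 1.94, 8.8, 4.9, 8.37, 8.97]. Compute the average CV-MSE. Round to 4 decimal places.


Sum of fold MSEs = 49.2800.
Average = 49.2800 / 8 = 6.1600.

6.1600


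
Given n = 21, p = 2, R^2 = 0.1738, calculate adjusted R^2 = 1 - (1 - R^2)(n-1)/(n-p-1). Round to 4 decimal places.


Using the formula:
(1 - 0.1738) = 0.8262.
Multiply by 20/18: 0.8262 * 20 = 16.5240, then 16.5240 / 18 = 0.9180.
Adj R^2 = 1 - 0.9180 = 0.0820.

0.0820


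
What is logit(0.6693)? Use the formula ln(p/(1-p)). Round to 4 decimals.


The odds are p/(1-p) = 0.6693 / 0.3307 = 2.0239.
logit(p) = ln(2.0239) = 0.7050.

0.7050


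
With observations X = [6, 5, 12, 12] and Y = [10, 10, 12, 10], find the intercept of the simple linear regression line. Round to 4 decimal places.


The slope is b1 = 0.1520.
Sample means are xbar = 8.7500 and ybar = 10.5000.
Intercept: b0 = 10.5000 - (0.1520)(8.7500) = 9.1696.

9.1696


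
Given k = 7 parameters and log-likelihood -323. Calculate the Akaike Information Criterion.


AIC = 2*7 - 2*(-323).
= 14 + 646 = 660.

660


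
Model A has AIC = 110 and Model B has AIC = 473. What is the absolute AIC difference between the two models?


|AIC_A - AIC_B| = |110 - 473| = 363.
Model A is preferred (lower AIC).

363


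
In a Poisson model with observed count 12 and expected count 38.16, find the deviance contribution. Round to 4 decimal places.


y/mu = 12/38.16 = 0.314465 (approx.), and ln(12/38.16) = -1.156881.
y * ln(y/mu) = 12 * -1.156881 = -13.882572.
y - mu = -26.16.
D = 2 * (-13.882572 - -26.16) = 24.554856, which rounds to 24.5549.

24.5549


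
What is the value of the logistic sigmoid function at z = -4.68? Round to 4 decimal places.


Compute exp(4.6800) = 107.7701.
Sigmoid = 1 / (1 + 107.7701) = 1 / 108.7701 = 0.0092.

0.0092


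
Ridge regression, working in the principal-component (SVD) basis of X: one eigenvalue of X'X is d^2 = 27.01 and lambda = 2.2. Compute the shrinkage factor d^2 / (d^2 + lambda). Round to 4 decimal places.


Compute the denominator: 27.01 + 2.2 = 29.2100.
Shrinkage factor = 27.01 / 29.2100 = 0.9247.

0.9247


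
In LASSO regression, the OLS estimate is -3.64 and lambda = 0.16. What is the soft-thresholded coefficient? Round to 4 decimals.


|beta_OLS| = 3.64.
lambda = 0.16.
Since |beta| > lambda, coefficient = sign(beta)*(|beta| - lambda) = -3.4800.
Result = -3.4800.

-3.4800


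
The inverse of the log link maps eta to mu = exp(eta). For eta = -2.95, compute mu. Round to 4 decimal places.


mu = exp(eta) = exp(-2.95).
= 0.0523.

0.0523


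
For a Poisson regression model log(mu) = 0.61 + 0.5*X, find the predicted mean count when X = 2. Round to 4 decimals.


eta = 0.61 + 0.5 * 2 = 1.6100.
mu = exp(1.6100) = 5.0028.

5.0028


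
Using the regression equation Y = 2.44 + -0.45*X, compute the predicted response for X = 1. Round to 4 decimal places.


Substitute X = 1 into the equation:
Y = 2.44 + -0.45 * 1 = 2.44 + -0.4500 = 1.9900.

1.9900


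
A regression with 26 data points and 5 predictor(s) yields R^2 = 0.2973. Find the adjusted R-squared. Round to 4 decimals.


Using the formula:
(1 - 0.2973) = 0.7027.
Multiply by 25/20: 0.7027 * 25 = 17.5675, then 17.5675 / 20 = 0.8784.
Adj R^2 = 1 - 0.8784 = 0.1216.

0.1216


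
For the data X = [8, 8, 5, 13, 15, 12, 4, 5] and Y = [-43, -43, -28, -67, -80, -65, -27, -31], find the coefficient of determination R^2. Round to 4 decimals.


After computing the OLS fit (b0=-5.3849, b1=-4.8703):
SSres = 19.4895, SStot = 2854.0000.
R^2 = 1 - 19.4895/2854.0000 = 0.9932.

0.9932


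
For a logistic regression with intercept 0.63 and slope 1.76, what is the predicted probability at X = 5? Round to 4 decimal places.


z = 0.63 + 1.76 * 5 = 9.4300.
Sigmoid: P = 1 / (1 + exp(-9.4300)) = 0.9999.

0.9999


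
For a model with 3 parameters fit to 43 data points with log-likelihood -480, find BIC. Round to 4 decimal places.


ln(43) = 3.761200.
k * ln(n) = 3 * 3.761200 = 11.283600.
-2L = 960.
BIC = 11.283600 + 960 = 971.283600, which rounds to 971.2836.

971.2836


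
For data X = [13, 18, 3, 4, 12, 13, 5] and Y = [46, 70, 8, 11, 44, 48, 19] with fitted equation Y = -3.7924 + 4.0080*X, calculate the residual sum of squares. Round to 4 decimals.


Predicted values from Y = -3.7924 + 4.0080*X.
Residuals: [-2.3116, 1.6484, -0.2316, -1.2396, -0.3036, -0.3116, 2.7524].
SSres = 17.4159.

17.4159


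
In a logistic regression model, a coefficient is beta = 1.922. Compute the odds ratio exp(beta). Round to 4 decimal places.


Odds ratio = exp(beta) = exp(1.922).
= 6.8346.

6.8346


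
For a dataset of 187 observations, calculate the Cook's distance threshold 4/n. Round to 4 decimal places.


The threshold is 4/n.
4/187 = 0.0214.

0.0214


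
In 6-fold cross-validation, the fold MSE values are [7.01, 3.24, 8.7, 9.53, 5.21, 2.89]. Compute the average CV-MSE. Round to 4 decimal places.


Add all fold MSEs: 36.5800.
Divide by k = 6: 36.5800/6 = 6.0967.

6.0967


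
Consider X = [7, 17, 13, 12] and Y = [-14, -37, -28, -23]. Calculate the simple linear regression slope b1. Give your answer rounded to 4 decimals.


The sample means are xbar = 12.2500 and ybar = -25.5000.
Compute S_xx = 50.7500 and S_xy = -117.5000.
Slope b1 = S_xy / S_xx = -117.5000 / 50.7500 = -2.3153.

-2.3153


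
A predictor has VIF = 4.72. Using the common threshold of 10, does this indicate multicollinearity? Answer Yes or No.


The threshold is 10.
VIF = 4.72 is < 10.
Multicollinearity indication: No.

No


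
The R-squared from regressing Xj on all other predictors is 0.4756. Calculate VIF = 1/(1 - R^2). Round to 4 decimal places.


Denominator: 1 - 0.4756 = 0.5244.
VIF = 1 / 0.5244 = 1.9069.

1.9069


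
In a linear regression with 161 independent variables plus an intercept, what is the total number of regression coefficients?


Each predictor gets one coefficient, plus one intercept.
Total parameters = 161 + 1 = 162.

162


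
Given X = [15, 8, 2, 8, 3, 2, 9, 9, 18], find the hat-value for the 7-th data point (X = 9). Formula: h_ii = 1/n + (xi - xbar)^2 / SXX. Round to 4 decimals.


Compute xbar = 8.2222 with n = 9 observations.
SXX = 247.5556.
Leverage = 1/9 + (9 - 8.2222)^2/247.5556 = 0.1136.

0.1136


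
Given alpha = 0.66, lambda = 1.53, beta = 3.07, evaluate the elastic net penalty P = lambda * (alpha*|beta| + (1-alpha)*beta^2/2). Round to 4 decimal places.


alpha * |beta| = 0.66 * 3.07 = 2.0262.
(1-alpha) * beta^2/2 = 0.34 * 9.4249/2 = 1.6022.
Total = 1.53 * (2.0262 + 1.6022) = 5.5515.

5.5515


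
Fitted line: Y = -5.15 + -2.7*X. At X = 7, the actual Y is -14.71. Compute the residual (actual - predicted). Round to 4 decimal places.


Compute yhat = -5.15 + (-2.7)(7) = -24.0500.
Residual = actual - predicted = -14.71 - -24.0500 = 9.3400.

9.3400


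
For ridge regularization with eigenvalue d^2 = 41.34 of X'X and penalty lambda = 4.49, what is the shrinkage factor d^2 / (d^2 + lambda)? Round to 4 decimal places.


d^2 + lambda = 41.34 + 4.49 = 45.8300.
Shrinkage factor = 41.34/45.8300 = 0.9020.

0.9020


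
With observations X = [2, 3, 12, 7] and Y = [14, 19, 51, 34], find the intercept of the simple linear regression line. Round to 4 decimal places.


The slope is b1 = 3.6613.
Sample means are xbar = 6.0000 and ybar = 29.5000.
Intercept: b0 = 29.5000 - (3.6613)(6.0000) = 7.5323.

7.5323


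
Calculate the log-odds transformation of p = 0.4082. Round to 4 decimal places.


The odds are p/(1-p) = 0.4082 / 0.5918 = 0.6898.
logit(p) = ln(0.6898) = -0.3714.

-0.3714


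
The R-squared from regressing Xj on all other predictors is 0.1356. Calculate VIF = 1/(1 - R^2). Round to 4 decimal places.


VIF = 1 / (1 - 0.1356).
= 1 / 0.8644 = 1.1569.

1.1569


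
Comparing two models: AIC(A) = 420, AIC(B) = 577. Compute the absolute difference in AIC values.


Compute |420 - 577| = 157.
Model A has the smaller AIC.

157


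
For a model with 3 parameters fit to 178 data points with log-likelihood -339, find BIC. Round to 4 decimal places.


Compute k*ln(n) = 3*ln(178) = 3*5.181784 = 15.545352.
Then -2*loglik = 678.
BIC = 15.545352 + 678 = 693.545352, which rounds to 693.5454.

693.5454


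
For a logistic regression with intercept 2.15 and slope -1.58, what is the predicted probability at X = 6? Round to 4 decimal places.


Compute z = 2.15 + (-1.58)(6) = -7.3300.
exp(-z) = 1525.3818.
P = 1/(1 + 1525.3818) = 0.0007.

0.0007


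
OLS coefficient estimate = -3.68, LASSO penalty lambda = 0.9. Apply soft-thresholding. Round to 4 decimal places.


Check: |-3.68| = 3.68 vs lambda = 0.9.
Since |beta| > lambda, coefficient = sign(beta)*(|beta| - lambda) = -2.7800.
Soft-thresholded coefficient = -2.7800.

-2.7800


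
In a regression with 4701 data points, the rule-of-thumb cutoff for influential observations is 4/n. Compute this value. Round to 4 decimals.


Using the rule of thumb:
Threshold = 4 / 4701 = 0.0009.

0.0009


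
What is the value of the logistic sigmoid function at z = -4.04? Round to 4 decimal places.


First, exp(4.0400) = 56.8263.
Then sigma(z) = 1/(1 + 56.8263) = 0.0173.

0.0173


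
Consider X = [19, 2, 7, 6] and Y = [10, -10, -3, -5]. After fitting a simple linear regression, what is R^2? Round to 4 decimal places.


Fit the OLS line: b0 = -11.8727, b1 = 1.1615.
SSres = 0.8012.
SStot = 218.0000.
R^2 = 1 - 0.8012/218.0000 = 0.9963.

0.9963


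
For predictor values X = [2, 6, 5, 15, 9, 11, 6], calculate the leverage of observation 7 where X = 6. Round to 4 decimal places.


Compute xbar = 7.7143 with n = 7 observations.
SXX = 111.4286.
Leverage = 1/7 + (6 - 7.7143)^2/111.4286 = 0.1692.

0.1692


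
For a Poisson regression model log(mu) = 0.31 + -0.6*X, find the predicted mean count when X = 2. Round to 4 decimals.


eta = 0.31 + -0.6 * 2 = -0.8900.
mu = exp(-0.8900) = 0.4107.

0.4107


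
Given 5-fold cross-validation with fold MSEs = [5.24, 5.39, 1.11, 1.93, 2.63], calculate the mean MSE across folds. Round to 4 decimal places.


Sum of fold MSEs = 16.3000.
Average = 16.3000 / 5 = 3.2600.

3.2600


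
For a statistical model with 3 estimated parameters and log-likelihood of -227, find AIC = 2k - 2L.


Compute:
2k = 2*3 = 6.
-2*loglik = -2*(-227) = 454.
AIC = 6 + 454 = 460.

460


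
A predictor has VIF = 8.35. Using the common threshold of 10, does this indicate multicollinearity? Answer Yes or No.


Compare VIF = 8.35 to the threshold of 10.
8.35 < 10, so the answer is No.

No


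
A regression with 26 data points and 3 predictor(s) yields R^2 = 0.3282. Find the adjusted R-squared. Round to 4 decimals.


Adjusted R^2 = 1 - (1 - R^2) * (n-1)/(n-p-1).
(1 - R^2) = 0.6718.
(n-1)/(n-p-1) = 25/22.
(1 - R^2) * (n-1) = 0.6718 * 25 = 16.7950.
Divide by (n-p-1): 16.7950 / 22 = 0.7634.
Adj R^2 = 1 - 0.7634 = 0.2366.

0.2366


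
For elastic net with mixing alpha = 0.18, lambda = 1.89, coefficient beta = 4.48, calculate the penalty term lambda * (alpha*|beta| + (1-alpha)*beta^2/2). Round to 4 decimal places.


alpha * |beta| = 0.18 * 4.48 = 0.8064.
(1-alpha) * beta^2/2 = 0.82 * 20.0704/2 = 8.2289.
Total = 1.89 * (0.8064 + 8.2289) = 17.0766.

17.0766


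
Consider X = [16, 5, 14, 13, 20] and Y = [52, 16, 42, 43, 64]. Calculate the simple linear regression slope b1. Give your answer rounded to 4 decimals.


Calculate xbar = 13.6000, ybar = 43.4000.
S_xx = 121.2000, S_xy = 387.8000.
Using b1 = S_xy / S_xx = 387.8000 / 121.2000, we get b1 = 3.1997.

3.1997


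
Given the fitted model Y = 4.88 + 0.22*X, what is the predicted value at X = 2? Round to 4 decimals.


Substitute X = 2 into the equation:
Y = 4.88 + 0.22 * 2 = 4.88 + 0.4400 = 5.3200.

5.3200
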